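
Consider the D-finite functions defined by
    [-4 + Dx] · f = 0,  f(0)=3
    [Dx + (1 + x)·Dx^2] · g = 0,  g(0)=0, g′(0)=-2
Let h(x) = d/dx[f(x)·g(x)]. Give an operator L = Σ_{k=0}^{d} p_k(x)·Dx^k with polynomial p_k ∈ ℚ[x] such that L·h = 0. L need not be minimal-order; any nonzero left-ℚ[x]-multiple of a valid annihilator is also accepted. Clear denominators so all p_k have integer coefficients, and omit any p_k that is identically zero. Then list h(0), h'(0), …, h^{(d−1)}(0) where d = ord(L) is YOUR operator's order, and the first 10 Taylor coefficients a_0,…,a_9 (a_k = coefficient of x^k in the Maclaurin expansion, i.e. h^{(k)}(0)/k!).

L = (40 + 96·x + 64·x^2) + (-22 - 52·x - 32·x^2)·Dx + (3 + 7·x + 4·x^2)·Dx^2  (order 2).
h: a_k = -6, -42, -114, -186, -216, -194, -2134/15, -1318/15, -1649/35, -20878/945, …
ICs: h(0) = -6, h′(0) = -42.

f: a_k = 3, 12, 24, 32, 32, 128/5, 256/15, 1024/105, 512/105, 2048/945, …
g: a_k = 0, -2, 1, -2/3, 1/2, -2/5, 1/3, -2/7, 1/4, -2/9, …
f·g: L₀ = L_f ⊗_s L_g, ord ≤ 1·2.
h=h₀': d/dx-closure on L₀ ⇒ L.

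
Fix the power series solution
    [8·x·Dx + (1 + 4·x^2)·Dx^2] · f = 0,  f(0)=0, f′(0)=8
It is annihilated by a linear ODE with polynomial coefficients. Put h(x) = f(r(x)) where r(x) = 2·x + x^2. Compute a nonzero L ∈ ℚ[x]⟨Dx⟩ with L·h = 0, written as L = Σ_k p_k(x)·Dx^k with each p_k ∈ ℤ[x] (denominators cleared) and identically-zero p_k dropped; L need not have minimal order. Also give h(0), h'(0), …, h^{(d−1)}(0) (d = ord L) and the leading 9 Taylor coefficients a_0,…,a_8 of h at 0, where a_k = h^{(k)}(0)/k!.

f: a_k = 0, 8, 0, -32/3, 0, 128/5, 0, -512/7, 0, …
Substitute x→r, Dx→(1/r')Dx; clear ⇒ L₀.
L = (-1 + 32·x + 64·x^2 + 48·x^3 + 12·x^4)·Dx + (1 + x + 16·x^2 + 32·x^3 + 20·x^4 + 4·x^5)·Dx^2  (order 2).
h: a_k = 0, 16, 8, -256/3, -128, 3776/5, 6112/3, -51200/7, -31744, …
ICs: h(0) = 0, h′(0) = 16.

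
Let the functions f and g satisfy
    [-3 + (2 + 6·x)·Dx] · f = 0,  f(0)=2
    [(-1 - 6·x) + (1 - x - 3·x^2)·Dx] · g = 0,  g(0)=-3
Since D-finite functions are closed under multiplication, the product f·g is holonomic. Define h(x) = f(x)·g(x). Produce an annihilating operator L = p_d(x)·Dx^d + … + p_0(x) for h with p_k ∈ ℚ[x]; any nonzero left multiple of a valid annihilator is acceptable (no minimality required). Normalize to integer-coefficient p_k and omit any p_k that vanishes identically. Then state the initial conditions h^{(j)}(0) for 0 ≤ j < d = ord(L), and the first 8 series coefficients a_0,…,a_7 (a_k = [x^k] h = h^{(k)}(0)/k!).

L = (5 + 15·x + 27·x^2) + (-2 - 4·x + 12·x^2 + 18·x^3)·Dx  (order 1).
h: a_k = -6, -15, -105/4, -651/8, -9033/64, -54417/128, -388533/512, -2299587/1024, …
ICs: h(0) = -6.

f: a_k = 2, 3, -9/4, 27/8, -405/64, 1701/128, -15309/512, 72171/1024, …
g: a_k = -3, -3, -12, -21, -57, -120, -291, -651, …
Product ⇒ symmetric product L₀, ord ≤ 1.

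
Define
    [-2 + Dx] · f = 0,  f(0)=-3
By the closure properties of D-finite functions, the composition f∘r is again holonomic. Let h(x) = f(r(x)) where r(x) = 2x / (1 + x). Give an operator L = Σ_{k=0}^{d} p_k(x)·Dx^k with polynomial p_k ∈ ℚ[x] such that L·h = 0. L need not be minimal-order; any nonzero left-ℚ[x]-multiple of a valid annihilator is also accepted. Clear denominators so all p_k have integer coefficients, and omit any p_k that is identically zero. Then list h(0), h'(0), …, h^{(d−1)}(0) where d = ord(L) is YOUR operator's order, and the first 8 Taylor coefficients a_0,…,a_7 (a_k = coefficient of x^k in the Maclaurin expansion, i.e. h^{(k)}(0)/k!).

f: a_k = -3, -6, -6, -4, -2, -4/5, -4/15, -8/105, …
Change of var in L_f (x↦r) gives L₀.
L = -4 + (1 + 2·x + x^2)·Dx  (order 1).
h: a_k = -3, -12, -12, 4, 4, -28/5, 44/15, 68/105, …
ICs: h(0) = -3.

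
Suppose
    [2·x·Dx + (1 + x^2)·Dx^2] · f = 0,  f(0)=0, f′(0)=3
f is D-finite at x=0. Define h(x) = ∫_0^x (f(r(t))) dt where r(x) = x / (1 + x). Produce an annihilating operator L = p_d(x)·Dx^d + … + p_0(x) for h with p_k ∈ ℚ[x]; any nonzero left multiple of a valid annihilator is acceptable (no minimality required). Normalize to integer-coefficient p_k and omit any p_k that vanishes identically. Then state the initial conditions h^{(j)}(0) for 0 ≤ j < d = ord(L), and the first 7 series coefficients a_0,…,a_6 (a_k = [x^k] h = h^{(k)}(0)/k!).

f: a_k = 0, 3, 0, -1, 0, 3/5, 0, …
Change of var in L_f (x↦r) gives L₀.
Integrate: L := L₀·Dx.
L = (2 + 4·x)·Dx^2 + (1 + 2·x + 2·x^2)·Dx^3  (order 3).
h: a_k = 0, 0, 3/2, -1, 1/2, 0, -2/5, …
ICs: h(0) = 0, h′(0) = 0, h′′(0) = 3.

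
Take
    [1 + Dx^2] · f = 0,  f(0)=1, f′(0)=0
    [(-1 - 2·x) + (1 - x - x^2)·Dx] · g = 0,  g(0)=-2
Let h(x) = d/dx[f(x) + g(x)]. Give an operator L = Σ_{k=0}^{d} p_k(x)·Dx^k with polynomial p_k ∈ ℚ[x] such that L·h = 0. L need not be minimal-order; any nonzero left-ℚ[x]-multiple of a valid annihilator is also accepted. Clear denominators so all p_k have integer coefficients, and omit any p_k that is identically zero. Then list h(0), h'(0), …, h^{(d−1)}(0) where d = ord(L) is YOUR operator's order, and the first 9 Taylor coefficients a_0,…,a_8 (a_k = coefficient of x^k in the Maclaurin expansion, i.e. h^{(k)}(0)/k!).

L = (124 + 358·x + 470·x^2 + 230·x^3 + 130·x^4 + 18·x^5 + 6·x^6) + (-19 - 29·x + 36·x^2 + 55·x^3 + 50·x^4 + 27·x^5 + 7·x^6 + 2·x^7)·Dx + (124 + 358·x + 470·x^2 + 230·x^3 + 130·x^4 + 18·x^5 + 6·x^6)·Dx^2 + (-19 - 29·x + 36·x^2 + 55·x^3 + 50·x^4 + 27·x^5 + 7·x^6 + 2·x^7)·Dx^3  (order 3).
h: a_k = -2, -9, -18, -239/6, -80, -18721/120, -294, -2741759/5040, -990, …
ICs: h(0) = -2, h′(0) = -9, h′′(0) = -36.

f: a_k = 1, 0, -1/2, 0, 1/24, 0, -1/720, 0, 1/40320, …
g: a_k = -2, -2, -4, -6, -10, -16, -26, -42, -68, …
Weyl lclm of L_f,L_g ⇒ L₀ (ord ≤ 3).
Derive L from L₀ (diff closure).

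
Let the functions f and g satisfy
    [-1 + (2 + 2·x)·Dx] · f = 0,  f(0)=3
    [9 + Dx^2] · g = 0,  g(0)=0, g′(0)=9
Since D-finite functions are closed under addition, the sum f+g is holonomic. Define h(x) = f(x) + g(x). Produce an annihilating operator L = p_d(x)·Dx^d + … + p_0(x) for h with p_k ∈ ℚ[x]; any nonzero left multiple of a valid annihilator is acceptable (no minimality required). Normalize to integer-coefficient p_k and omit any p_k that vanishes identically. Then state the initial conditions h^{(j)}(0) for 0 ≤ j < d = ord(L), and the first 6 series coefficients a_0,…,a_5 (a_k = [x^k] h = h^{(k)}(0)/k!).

L = (-351 - 648·x - 324·x^2) + (630 + 1926·x + 1944·x^2 + 648·x^3)·Dx + (-39 - 72·x - 36·x^2)·Dx^2 + (70 + 214·x + 216·x^2 + 72·x^3)·Dx^3  (order 3).
h: a_k = 3, 21/2, -3/8, -213/16, -15/128, 7881/1280, …
ICs: h(0) = 3, h′(0) = 21/2, h′′(0) = -3/4.

f: a_k = 3, 3/2, -3/8, 3/16, -15/128, 21/256, …
g: a_k = 0, 9, 0, -27/2, 0, 243/40, …
h₀=f+g: left-lcm gives L₀, ord ≤ 3.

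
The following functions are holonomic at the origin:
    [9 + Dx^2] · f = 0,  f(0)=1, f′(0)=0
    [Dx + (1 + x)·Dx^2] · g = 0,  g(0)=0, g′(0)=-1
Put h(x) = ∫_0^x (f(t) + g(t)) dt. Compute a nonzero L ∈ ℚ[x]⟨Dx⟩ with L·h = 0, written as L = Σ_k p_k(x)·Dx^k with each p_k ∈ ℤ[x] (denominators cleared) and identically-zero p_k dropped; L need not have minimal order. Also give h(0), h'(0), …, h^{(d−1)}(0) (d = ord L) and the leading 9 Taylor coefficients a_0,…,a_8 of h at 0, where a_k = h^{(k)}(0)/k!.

L = (135 + 162·x + 81·x^2)·Dx^2 + (99 + 261·x + 243·x^2 + 81·x^3)·Dx^3 + (15 + 18·x + 9·x^2)·Dx^4 + (11 + 29·x + 27·x^2 + 9·x^3)·Dx^5  (order 5).
h: a_k = 0, 1, -1/2, -4/3, -1/12, 29/40, -1/30, -29/240, -1/56, …
ICs: h(0) = 0, h′(0) = 1, h′′(0) = -1, h′′′(0) = -8, h′′′′(0) = -2.

f: a_k = 1, 0, -9/2, 0, 27/8, 0, -81/80, 0, 729/4480, …
g: a_k = 0, -1, 1/2, -1/3, 1/4, -1/5, 1/6, -1/7, 1/8, …
L₀ := lclm(L_f,L_g); ord L₀ ≤ 2+2.
h=∫₀ˣh₀: take L = L₀·Dx.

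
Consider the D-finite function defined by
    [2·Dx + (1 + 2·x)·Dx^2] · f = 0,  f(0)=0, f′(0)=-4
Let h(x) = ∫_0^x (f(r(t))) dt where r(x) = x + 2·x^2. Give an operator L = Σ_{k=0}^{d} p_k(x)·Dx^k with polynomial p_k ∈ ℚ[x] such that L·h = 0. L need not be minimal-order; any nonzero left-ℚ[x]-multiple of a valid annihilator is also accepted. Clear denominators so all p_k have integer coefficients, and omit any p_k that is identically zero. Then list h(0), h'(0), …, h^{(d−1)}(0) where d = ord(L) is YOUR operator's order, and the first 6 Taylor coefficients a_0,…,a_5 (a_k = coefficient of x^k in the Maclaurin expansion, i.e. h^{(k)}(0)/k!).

f: a_k = 0, -4, 4, -16/3, 8, -64/5, …
f∘r: x↦r, Dx↦Dx/r' in L_f ⇒ L₀.
h=∫h₀ ⇒ L = L₀·Dx.
L = (-2 + 8·x + 16·x^2)·Dx^2 + (1 + 6·x + 12·x^2 + 16·x^3)·Dx^3  (order 3).
h: a_k = 0, 0, -2, -4/3, 8/3, -8/5, …
ICs: h(0) = 0, h′(0) = 0, h′′(0) = -4.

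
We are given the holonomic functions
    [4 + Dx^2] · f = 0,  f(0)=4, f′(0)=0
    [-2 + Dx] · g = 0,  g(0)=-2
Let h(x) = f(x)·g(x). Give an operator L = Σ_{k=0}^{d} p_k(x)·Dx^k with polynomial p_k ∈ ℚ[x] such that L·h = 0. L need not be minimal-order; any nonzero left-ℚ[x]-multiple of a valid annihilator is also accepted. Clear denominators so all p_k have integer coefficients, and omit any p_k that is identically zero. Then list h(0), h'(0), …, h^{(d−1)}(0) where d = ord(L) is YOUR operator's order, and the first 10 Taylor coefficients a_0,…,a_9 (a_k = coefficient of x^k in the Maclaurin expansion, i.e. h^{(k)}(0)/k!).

L = 8 - 4·Dx + Dx^2  (order 2).
h: a_k = -8, -16, 0, 64/3, 64/3, 128/15, 0, -512/315, -256/315, -512/2835, …
ICs: h(0) = -8, h′(0) = -16.

f: a_k = 4, 0, -8, 0, 8/3, 0, -16/45, 0, 8/315, 0, …
g: a_k = -2, -4, -4, -8/3, -4/3, -8/15, -8/45, -16/315, -4/315, -8/2835, …
Product ⇒ symmetric product L₀, ord ≤ 2.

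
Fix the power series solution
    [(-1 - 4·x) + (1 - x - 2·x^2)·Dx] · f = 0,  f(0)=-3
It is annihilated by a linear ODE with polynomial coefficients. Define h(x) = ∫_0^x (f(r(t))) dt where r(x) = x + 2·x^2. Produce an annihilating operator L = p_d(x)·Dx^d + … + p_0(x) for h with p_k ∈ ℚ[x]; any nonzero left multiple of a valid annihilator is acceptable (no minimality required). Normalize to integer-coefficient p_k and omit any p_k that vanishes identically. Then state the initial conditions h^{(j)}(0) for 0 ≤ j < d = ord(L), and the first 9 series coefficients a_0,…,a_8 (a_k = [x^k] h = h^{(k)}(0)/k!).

L = (1 + 8·x + 24·x^2 + 32·x^3)·Dx + (-1 + x + 4·x^2 + 8·x^3 + 8·x^4)·Dx^2  (order 2).
h: a_k = 0, -3, -3/2, -5, -51/4, -159/5, -169/2, -1671/7, -5379/8, …
ICs: h(0) = 0, h′(0) = -3.

f: a_k = -3, -3, -9, -15, -33, -63, -129, -255, -513, …
h₀=f(r): pull back L_f along r ⇒ L₀.
h=∫h₀ ⇒ L = L₀·Dx.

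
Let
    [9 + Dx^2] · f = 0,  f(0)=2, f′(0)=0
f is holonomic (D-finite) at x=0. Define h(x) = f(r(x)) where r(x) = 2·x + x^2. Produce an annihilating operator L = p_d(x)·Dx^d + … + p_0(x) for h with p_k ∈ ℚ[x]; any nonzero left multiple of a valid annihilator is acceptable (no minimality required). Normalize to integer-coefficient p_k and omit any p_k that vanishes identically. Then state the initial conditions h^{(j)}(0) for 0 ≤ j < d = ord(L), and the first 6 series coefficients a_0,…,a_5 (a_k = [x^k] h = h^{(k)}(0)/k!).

L = (36 + 108·x + 108·x^2 + 36·x^3) - Dx + (1 + x)·Dx^2  (order 2).
h: a_k = 2, 0, -36, -36, 99, 216, …
ICs: h(0) = 2, h′(0) = 0.

f: a_k = 2, 0, -9, 0, 27/4, 0, …
L₀ from L_f via x↦r, Dx↦r'^{-1}Dx.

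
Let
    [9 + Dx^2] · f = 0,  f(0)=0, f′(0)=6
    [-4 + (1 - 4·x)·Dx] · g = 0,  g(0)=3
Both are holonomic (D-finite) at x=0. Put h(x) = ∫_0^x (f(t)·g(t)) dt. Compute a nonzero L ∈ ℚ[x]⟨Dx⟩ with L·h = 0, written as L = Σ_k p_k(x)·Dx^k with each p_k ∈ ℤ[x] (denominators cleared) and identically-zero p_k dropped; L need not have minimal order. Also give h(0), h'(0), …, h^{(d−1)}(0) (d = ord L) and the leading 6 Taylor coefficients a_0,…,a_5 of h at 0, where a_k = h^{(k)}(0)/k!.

f: a_k = 0, 6, 0, -9, 0, 81/20, …
g: a_k = 3, 12, 48, 192, 768, 3072, …
h₀=f·g: eliminate ⇒ L₀, order ≤ 2·1.
∫: right-multiply L₀ by Dx.
L = (-9 + 36·x)·Dx + 8·Dx^2 + (-1 + 4·x)·Dx^3  (order 3).
h: a_k = 0, 0, 9, 24, 261/4, 1044/5, …
ICs: h(0) = 0, h′(0) = 0, h′′(0) = 18.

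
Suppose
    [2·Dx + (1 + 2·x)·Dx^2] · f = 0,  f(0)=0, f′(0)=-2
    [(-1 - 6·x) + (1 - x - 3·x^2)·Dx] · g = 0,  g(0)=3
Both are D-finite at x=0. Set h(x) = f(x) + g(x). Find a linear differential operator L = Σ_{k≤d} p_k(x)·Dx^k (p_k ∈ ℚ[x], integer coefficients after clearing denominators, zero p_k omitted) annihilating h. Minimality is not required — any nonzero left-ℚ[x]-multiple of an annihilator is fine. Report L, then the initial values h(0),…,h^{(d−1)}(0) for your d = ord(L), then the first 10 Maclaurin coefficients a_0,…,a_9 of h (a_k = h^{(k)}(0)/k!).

L = (-74 - 412·x - 948·x^2 - 864·x^3 - 648·x^4)·Dx + (-17 - 212·x - 890·x^2 - 1644·x^3 - 1764·x^4 - 1080·x^5)·Dx^2 + (5 + 27·x + 33·x^2 - 68·x^3 - 276·x^4 - 396·x^5 - 216·x^6)·Dx^3  (order 3).
h: a_k = 3, 1, 14, 55/3, 61, 568/5, 905/3, 4429/7, 1556, 30781/9, …
ICs: h(0) = 3, h′(0) = 1, h′′(0) = 28.

f: a_k = 0, -2, 2, -8/3, 4, -32/5, 32/3, -128/7, 32, -512/9, …
g: a_k = 3, 3, 12, 21, 57, 120, 291, 651, 1524, 3477, …
f+g: L₀ = lclm(L_f,L_g), ord ≤ 2+1.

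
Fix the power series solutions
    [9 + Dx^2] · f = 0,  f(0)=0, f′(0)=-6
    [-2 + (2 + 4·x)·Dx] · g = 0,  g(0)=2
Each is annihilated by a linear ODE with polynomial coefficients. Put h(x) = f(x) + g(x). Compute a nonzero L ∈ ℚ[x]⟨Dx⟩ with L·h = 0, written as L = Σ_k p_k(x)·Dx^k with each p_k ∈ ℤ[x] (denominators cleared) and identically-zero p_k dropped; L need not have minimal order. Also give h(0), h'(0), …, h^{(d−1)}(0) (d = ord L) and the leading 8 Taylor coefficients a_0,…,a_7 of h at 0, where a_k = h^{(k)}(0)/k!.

f: a_k = 0, -6, 0, 9, 0, -81/20, 0, 243/280, …
g: a_k = 2, 2, -1, 1, -5/4, 7/4, -21/8, 33/8, …
Sum ⇒ L₀ = lclm(L_f,L_g) in ℚ(x)⟨Dx⟩.
L = (-54 - 162·x - 162·x^2) + (36 + 234·x + 486·x^2 + 324·x^3)·Dx + (-6 - 18·x - 18·x^2)·Dx^2 + (4 + 26·x + 54·x^2 + 36·x^3)·Dx^3  (order 3).
h: a_k = 2, -4, -1, 10, -5/4, -23/10, -21/8, 699/140, …
ICs: h(0) = 2, h′(0) = -4, h′′(0) = -2.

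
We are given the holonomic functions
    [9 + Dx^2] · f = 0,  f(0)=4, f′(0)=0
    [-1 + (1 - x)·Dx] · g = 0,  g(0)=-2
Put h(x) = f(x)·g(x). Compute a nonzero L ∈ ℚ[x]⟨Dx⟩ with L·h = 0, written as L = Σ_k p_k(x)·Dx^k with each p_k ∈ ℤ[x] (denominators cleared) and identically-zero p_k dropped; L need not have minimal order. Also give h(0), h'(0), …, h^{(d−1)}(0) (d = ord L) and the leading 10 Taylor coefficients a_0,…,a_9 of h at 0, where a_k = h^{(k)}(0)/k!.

L = (-9 + 9·x) + 2·Dx + (-1 + x)·Dx^2  (order 2).
h: a_k = -8, -8, 28, 28, 1, 1, 91/10, 91/10, 4367/560, 4367/560, …
ICs: h(0) = -8, h′(0) = -8.

f: a_k = 4, 0, -18, 0, 27/2, 0, -81/20, 0, 729/1120, 0, …
g: a_k = -2, -2, -2, -2, -2, -2, -2, -2, -2, -2, …
h₀=f·g: eliminate ⇒ L₀, order ≤ 2·1.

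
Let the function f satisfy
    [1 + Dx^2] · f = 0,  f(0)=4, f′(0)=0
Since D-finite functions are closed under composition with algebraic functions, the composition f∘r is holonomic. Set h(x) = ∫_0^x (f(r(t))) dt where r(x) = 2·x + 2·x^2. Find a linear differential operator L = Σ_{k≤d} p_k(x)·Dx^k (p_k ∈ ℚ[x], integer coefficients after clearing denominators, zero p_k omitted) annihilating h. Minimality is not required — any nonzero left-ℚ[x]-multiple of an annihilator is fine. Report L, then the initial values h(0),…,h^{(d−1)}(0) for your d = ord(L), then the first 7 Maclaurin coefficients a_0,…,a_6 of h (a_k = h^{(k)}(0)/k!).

f: a_k = 4, 0, -2, 0, 1/6, 0, -1/180, …
f∘r: x↦r, Dx↦Dx/r' in L_f ⇒ L₀.
∫: right-multiply L₀ by Dx.
L = (4 + 24·x + 48·x^2 + 32·x^3)·Dx - 2·Dx^2 + (1 + 2·x)·Dx^3  (order 3).
h: a_k = 0, 4, 0, -8/3, -4, -16/15, 16/9, …
ICs: h(0) = 0, h′(0) = 4, h′′(0) = 0.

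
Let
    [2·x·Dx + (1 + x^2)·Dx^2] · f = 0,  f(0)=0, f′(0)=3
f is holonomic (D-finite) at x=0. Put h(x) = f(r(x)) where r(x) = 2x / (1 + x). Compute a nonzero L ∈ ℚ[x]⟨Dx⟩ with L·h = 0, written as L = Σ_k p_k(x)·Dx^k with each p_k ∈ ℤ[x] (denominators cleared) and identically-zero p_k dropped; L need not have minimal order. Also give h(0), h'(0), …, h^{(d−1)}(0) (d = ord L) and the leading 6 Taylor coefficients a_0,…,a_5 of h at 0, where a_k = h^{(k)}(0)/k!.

L = (2 + 10·x)·Dx + (1 + 2·x + 5·x^2)·Dx^2  (order 2).
h: a_k = 0, 6, -6, -2, 18, -114/5, …
ICs: h(0) = 0, h′(0) = 6.

f: a_k = 0, 3, 0, -1, 0, 3/5, …
f∘r: x↦r, Dx↦Dx/r' in L_f ⇒ L₀.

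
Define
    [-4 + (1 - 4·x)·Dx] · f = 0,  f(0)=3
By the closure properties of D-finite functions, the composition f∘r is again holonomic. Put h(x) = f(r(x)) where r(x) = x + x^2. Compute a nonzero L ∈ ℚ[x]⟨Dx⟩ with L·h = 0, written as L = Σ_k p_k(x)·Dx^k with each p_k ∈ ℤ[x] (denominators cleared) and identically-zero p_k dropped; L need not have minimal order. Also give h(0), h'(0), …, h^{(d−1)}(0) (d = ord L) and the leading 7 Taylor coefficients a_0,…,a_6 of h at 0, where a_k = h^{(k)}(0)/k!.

L = (4 + 8·x) + (-1 + 4·x + 4·x^2)·Dx  (order 1).
h: a_k = 3, 12, 60, 288, 1392, 6720, 32448, …
ICs: h(0) = 3.

f: a_k = 3, 12, 48, 192, 768, 3072, 12288, …
L₀ from L_f via x↦r, Dx↦r'^{-1}Dx.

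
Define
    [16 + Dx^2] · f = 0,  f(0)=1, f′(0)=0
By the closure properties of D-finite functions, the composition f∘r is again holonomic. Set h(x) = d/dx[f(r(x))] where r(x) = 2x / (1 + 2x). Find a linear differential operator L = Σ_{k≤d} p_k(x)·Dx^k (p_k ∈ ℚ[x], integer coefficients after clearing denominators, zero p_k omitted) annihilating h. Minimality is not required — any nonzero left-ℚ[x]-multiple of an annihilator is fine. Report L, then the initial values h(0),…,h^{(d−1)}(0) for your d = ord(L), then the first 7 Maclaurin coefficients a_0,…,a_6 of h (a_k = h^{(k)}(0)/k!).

f: a_k = 1, 0, -8, 0, 32/3, 0, -256/45, …
L₀ from L_f via x↦r, Dx↦r'^{-1}Dx.
h=h₀': d/dx-closure on L₀ ⇒ L.
L = (88 + 96·x + 96·x^2) + (12 + 72·x + 144·x^2 + 96·x^3)·Dx + (1 + 8·x + 24·x^2 + 32·x^3 + 16·x^4)·Dx^2  (order 2).
h: a_k = 0, -64, 384, -2560/3, -5120/3, 351232/15, -587776/5, …
ICs: h(0) = 0, h′(0) = -64.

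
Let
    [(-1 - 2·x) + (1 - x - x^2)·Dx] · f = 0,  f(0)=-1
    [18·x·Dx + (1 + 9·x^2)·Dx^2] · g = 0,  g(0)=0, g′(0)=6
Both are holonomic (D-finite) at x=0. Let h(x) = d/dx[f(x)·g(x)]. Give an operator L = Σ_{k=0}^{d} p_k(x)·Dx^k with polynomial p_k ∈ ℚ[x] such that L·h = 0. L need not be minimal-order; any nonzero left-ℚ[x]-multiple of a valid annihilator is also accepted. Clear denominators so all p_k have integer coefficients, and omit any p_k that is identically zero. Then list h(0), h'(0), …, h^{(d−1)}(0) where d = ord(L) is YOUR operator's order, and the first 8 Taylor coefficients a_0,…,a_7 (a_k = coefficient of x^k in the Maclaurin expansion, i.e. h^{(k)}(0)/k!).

L = (-30 + 1134·x^2 + 1944·x^3 + 2916·x^4) + (12 + 42·x - 108·x^2 + 198·x^3 + 1944·x^4 + 1944·x^5)·Dx + (-1 - 8·x - 26·x^2 - 36·x^3 - 126·x^4 + 324·x^5 + 243·x^6)·Dx^2  (order 2).
h: a_k = -6, -12, 18, 0, -456, -2736/5, 15486/5, 98352/35, …
ICs: h(0) = -6, h′(0) = -12.

f: a_k = -1, -1, -2, -3, -5, -8, -13, -21, …
g: a_k = 0, 6, 0, -18, 0, 486/5, 0, -4374/7, …
f·g: L₀ = L_f ⊗_s L_g, ord ≤ 1·2.
Differentiate: ansatz ord ≤ ord L₀ ⇒ L.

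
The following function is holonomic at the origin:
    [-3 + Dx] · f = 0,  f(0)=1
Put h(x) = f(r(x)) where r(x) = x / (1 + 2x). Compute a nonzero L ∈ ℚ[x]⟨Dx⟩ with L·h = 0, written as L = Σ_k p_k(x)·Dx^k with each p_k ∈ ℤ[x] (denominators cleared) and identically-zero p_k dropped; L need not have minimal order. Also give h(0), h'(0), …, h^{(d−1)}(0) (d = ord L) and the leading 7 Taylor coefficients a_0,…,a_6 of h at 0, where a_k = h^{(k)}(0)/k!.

f: a_k = 1, 3, 9/2, 9/2, 27/8, 81/40, 81/80, …
f∘r: x↦r, Dx↦Dx/r' in L_f ⇒ L₀.
L = -3 + (1 + 4·x + 4·x^2)·Dx  (order 1).
h: a_k = 1, 3, -3/2, -3/2, 51/8, -519/40, 1581/80, …
ICs: h(0) = 1.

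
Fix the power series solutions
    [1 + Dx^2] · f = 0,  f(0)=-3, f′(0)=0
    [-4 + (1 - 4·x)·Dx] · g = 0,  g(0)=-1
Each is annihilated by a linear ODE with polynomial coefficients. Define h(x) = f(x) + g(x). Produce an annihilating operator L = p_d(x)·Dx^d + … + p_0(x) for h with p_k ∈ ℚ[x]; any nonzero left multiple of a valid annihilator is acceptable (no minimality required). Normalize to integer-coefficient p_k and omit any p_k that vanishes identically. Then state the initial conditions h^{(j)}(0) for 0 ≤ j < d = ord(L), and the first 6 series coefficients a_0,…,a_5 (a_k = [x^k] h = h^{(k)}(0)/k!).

L = (-388 + 32·x - 64·x^2) + (33 - 140·x + 48·x^2 - 64·x^3)·Dx + (-388 + 32·x - 64·x^2)·Dx^2 + (33 - 140·x + 48·x^2 - 64·x^3)·Dx^3  (order 3).
h: a_k = -4, -4, -29/2, -64, -2049/8, -1024, …
ICs: h(0) = -4, h′(0) = -4, h′′(0) = -29.

f: a_k = -3, 0, 3/2, 0, -1/8, 0, …
g: a_k = -1, -4, -16, -64, -256, -1024, …
f+g: L₀ = lclm(L_f,L_g), ord ≤ 2+1.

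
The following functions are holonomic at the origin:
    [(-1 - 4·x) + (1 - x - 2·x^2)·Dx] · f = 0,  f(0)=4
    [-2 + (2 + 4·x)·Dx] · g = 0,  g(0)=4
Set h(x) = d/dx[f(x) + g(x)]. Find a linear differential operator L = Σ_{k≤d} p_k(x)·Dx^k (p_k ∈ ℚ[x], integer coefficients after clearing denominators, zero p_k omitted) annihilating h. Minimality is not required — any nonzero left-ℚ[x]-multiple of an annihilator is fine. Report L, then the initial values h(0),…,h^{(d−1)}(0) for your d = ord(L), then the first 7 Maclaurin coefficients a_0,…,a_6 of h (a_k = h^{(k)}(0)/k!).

L = (-48 - 222·x - 432·x^2 - 336·x^3 - 240·x^4) + (-27 - 258·x - 873·x^2 - 1368·x^3 - 1284·x^4 - 720·x^5)·Dx + (7 + 34·x + 41·x^2 - 54·x^3 - 236·x^4 - 328·x^5 - 160·x^6)·Dx^2  (order 2).
h: a_k = 8, 20, 66, 166, 875/2, 2001/2, 9751/4, …
ICs: h(0) = 8, h′(0) = 20.

f: a_k = 4, 4, 12, 20, 44, 84, 172, …
g: a_k = 4, 4, -2, 2, -5/2, 7/2, -21/4, …
f+g: L₀ = lclm(L_f,L_g), ord ≤ 1+1.
Derive L from L₀ (diff closure).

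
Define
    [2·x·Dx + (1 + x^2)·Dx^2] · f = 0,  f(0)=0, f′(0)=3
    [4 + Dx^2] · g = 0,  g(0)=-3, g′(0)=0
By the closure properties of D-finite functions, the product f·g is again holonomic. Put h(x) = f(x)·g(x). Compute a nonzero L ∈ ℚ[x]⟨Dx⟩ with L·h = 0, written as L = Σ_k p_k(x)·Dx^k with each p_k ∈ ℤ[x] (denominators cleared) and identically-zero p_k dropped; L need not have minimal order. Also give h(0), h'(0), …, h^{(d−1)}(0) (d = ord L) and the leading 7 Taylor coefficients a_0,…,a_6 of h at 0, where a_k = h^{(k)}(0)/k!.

L = (160 + 464·x^2 + 464·x^4 + 256·x^6 + 64·x^8) + (96·x + 224·x^3 + 192·x^5 + 64·x^7)·Dx + (60 + 188·x^2 + 216·x^4 + 128·x^6 + 32·x^8)·Dx^2 + (24·x + 56·x^3 + 48·x^5 + 16·x^7)·Dx^3 + (5 + 18·x^2 + 25·x^4 + 16·x^6 + 4·x^8)·Dx^4  (order 4).
h: a_k = 0, -9, 0, 21, 0, -69/5, 0, …
ICs: h(0) = 0, h′(0) = -9, h′′(0) = 0, h′′′(0) = 126.

f: a_k = 0, 3, 0, -1, 0, 3/5, 0, …
g: a_k = -3, 0, 6, 0, -2, 0, 4/15, …
Product ⇒ symmetric product L₀, ord ≤ 4.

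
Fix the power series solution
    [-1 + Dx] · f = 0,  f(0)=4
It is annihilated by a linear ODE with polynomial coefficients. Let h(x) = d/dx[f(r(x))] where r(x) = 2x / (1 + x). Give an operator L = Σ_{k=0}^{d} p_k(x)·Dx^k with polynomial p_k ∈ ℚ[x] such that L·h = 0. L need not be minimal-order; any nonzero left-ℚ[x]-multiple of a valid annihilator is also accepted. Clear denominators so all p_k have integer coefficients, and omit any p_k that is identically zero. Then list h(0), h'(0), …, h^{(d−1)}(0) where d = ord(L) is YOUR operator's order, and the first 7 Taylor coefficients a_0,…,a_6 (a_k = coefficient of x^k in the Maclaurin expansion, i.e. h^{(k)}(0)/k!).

L = -2·x + (-1 - 2·x - x^2)·Dx  (order 1).
h: a_k = 8, 0, -8, 32/3, -8, 32/15, 40/9, …
ICs: h(0) = 8.

f: a_k = 4, 4, 2, 2/3, 1/6, 1/30, 1/180, …
f∘r: x↦r, Dx↦Dx/r' in L_f ⇒ L₀.
h₀' ⇒ L via d/dx closure of L₀.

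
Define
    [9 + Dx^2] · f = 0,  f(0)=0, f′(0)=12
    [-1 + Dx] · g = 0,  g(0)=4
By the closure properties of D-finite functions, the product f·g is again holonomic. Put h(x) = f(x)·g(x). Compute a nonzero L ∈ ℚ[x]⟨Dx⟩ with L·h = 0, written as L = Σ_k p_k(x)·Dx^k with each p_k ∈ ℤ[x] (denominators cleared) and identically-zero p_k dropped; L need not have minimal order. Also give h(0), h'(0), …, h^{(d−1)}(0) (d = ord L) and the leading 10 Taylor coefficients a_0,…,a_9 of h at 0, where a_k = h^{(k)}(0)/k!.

f: a_k = 0, 12, 0, -18, 0, 81/10, 0, -243/140, 0, 243/1120, …
g: a_k = 4, 4, 2, 2/3, 1/6, 1/30, 1/180, 1/1260, 1/10080, 1/90720, …
Sym-product of L_f,L_g gives L₀ (≤ ord 2).
L = 10 - 2·Dx + Dx^2  (order 2).
h: a_k = 0, 48, 48, -48, -64, -8/5, 104/5, 664/105, -32/15, -142/105, …
ICs: h(0) = 0, h′(0) = 48.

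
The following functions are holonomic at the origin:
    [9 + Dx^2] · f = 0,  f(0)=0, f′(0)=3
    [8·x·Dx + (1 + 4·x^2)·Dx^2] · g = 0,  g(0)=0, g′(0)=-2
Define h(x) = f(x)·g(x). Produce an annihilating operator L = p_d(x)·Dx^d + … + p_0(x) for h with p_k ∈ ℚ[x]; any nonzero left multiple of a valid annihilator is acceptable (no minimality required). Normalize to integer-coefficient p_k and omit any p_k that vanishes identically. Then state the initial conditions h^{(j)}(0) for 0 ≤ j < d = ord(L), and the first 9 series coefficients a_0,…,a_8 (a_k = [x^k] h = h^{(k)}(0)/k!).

f: a_k = 0, 3, 0, -9/2, 0, 81/40, 0, -243/560, 0, …
g: a_k = 0, -2, 0, 8/3, 0, -32/5, 0, 128/7, 0, …
h₀=f·g: eliminate ⇒ L₀, order ≤ 2·2.
L = (2925 + 31536·x^2 + 95904·x^4 + 186624·x^6 + 186624·x^8) + (2448·x + 20160·x^3 + 62208·x^5 + 82944·x^7)·Dx + (442 + 5088·x^2 + 19008·x^4 + 41472·x^6 + 41472·x^8)·Dx^2 + (272·x + 2240·x^3 + 6912·x^5 + 9216·x^7)·Dx^3 + (13 + 176·x^2 + 928·x^4 + 2304·x^6 + 2304·x^8)·Dx^4  (order 4).
h: a_k = 0, 0, -6, 0, 17, 0, -141/4, 0, 3597/40, …
ICs: h(0) = 0, h′(0) = 0, h′′(0) = -12, h′′′(0) = 0.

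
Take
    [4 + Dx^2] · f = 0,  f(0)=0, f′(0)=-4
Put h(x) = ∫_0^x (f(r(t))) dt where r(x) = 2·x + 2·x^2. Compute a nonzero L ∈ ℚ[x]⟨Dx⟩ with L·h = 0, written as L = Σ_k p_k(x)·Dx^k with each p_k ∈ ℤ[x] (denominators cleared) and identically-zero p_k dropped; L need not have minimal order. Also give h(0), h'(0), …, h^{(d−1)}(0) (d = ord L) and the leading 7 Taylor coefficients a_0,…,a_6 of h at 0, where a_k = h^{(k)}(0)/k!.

f: a_k = 0, -4, 0, 8/3, 0, -8/15, 0, …
h₀=f(r): pull back L_f along r ⇒ L₀.
∫: right-multiply L₀ by Dx.
L = (16 + 96·x + 192·x^2 + 128·x^3)·Dx - 2·Dx^2 + (1 + 2·x)·Dx^3  (order 3).
h: a_k = 0, 0, -4, -8/3, 16/3, 64/5, 352/45, …
ICs: h(0) = 0, h′(0) = 0, h′′(0) = -8.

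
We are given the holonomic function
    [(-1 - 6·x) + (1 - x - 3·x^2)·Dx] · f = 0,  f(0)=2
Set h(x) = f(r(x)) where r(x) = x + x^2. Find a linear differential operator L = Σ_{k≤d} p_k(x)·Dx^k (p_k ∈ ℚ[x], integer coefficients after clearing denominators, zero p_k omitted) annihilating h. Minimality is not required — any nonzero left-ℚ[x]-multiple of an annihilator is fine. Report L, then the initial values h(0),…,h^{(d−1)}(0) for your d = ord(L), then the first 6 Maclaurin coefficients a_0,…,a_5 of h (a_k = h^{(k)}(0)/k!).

f: a_k = 2, 2, 8, 14, 38, 80, …
f∘r: x↦r, Dx↦Dx/r' in L_f ⇒ L₀.
L = (1 + 8·x + 18·x^2 + 12·x^3) + (-1 + x + 4·x^2 + 6·x^3 + 3·x^4)·Dx  (order 1).
h: a_k = 2, 2, 10, 30, 88, 274, …
ICs: h(0) = 2.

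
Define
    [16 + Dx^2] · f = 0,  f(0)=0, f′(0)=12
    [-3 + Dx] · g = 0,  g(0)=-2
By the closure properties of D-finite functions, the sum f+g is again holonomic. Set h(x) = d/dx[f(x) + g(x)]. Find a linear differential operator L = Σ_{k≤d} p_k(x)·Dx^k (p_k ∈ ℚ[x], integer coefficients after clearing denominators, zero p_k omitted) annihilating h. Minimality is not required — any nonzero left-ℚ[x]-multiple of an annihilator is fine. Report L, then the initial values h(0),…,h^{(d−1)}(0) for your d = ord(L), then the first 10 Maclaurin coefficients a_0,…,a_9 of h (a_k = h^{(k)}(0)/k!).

f: a_k = 0, 12, 0, -32, 0, 128/5, 0, -1024/105, 0, 2048/945, …
g: a_k = -2, -6, -9, -9, -27/4, -81/20, -81/40, -243/280, -729/2240, -243/2240, …
L₀ := lclm(L_f,L_g); ord L₀ ≤ 2+1.
Differentiate: ansatz ord ≤ ord L₀ ⇒ L.
L = 48 - 16·Dx + 3·Dx^2 - Dx^3  (order 3).
h: a_k = 6, -18, -123, -27, 431/4, -243/20, -8921/120, -729/280, 124511/6720, -729/2240, …
ICs: h(0) = 6, h′(0) = -18, h′′(0) = -246.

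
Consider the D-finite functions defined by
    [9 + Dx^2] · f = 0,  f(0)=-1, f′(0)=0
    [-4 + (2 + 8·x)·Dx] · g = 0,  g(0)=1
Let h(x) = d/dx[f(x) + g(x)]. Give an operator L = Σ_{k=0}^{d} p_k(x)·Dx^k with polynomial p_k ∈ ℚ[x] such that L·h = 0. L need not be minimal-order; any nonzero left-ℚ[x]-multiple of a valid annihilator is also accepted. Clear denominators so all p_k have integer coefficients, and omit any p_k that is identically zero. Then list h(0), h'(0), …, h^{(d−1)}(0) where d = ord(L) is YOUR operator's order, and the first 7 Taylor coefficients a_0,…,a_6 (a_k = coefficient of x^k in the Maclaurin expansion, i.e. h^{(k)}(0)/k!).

L = (-414 - 432·x - 864·x^2) + (-63 - 468·x - 1296·x^2 - 1728·x^3)·Dx + (-46 - 48·x - 96·x^2)·Dx^2 + (-7 - 52·x - 144·x^2 - 192·x^3)·Dx^3  (order 3).
h: a_k = 2, 5, 12, -107/2, 140, -19917/40, 1848, …
ICs: h(0) = 2, h′(0) = 5, h′′(0) = 24.

f: a_k = -1, 0, 9/2, 0, -27/8, 0, 81/80, …
g: a_k = 1, 2, -2, 4, -10, 28, -84, …
L₀ := lclm(L_f,L_g); ord L₀ ≤ 2+1.
h=h₀': d/dx-closure on L₀ ⇒ L.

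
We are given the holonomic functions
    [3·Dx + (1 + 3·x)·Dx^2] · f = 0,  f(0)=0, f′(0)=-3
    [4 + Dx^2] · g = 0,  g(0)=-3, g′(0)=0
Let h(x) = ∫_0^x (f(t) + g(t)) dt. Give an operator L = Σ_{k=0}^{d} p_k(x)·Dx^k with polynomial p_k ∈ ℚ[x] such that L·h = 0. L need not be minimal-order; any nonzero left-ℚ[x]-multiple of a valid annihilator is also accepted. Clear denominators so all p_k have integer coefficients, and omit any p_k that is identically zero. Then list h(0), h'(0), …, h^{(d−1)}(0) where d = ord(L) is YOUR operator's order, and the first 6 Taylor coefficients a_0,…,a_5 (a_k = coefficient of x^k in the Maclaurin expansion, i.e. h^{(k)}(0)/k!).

L = (348 + 144·x + 216·x^2)·Dx^2 + (44 + 180·x + 216·x^2 + 216·x^3)·Dx^3 + (87 + 36·x + 54·x^2)·Dx^4 + (11 + 45·x + 54·x^2 + 54·x^3)·Dx^5  (order 5).
h: a_k = 0, -3, -3/2, 7/2, -9/4, 73/20, …
ICs: h(0) = 0, h′(0) = -3, h′′(0) = -3, h′′′(0) = 21, h′′′′(0) = -54.

f: a_k = 0, -3, 9/2, -9, 81/4, -243/5, …
g: a_k = -3, 0, 6, 0, -2, 0, …
L₀ := lclm(L_f,L_g); ord L₀ ≤ 2+2.
h=∫h₀ ⇒ L = L₀·Dx.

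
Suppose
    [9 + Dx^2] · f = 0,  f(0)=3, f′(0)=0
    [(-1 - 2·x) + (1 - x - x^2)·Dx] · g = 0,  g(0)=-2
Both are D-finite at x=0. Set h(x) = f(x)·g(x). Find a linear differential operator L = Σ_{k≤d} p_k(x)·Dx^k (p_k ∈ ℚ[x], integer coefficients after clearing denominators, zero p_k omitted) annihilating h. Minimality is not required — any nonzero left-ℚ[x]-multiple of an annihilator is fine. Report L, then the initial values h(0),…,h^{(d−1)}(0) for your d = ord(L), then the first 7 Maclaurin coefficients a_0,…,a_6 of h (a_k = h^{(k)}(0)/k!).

f: a_k = 3, 0, -27/2, 0, 81/8, 0, -243/80, …
g: a_k = -2, -2, -4, -6, -10, -16, -26, …
L₀ := L_f ⊗_s L_g (sym. prod.), ord ≤ 2.
L = (-7 + 9·x + 9·x^2) + (2 + 4·x)·Dx + (-1 + x + x^2)·Dx^2  (order 2).
h: a_k = -6, -6, 15, 9, 15/4, 51/4, 903/40, …
ICs: h(0) = -6, h′(0) = -6.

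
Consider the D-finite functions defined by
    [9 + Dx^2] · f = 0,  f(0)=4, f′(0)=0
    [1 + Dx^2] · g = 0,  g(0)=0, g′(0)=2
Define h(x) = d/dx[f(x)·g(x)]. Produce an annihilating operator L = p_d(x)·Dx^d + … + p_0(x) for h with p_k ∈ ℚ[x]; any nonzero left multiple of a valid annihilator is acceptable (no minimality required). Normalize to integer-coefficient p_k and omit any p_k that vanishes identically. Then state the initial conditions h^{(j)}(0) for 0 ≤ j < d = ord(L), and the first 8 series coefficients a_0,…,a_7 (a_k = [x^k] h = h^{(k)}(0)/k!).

f: a_k = 4, 0, -18, 0, 27/2, 0, -81/20, 0, …
g: a_k = 0, 2, 0, -1/3, 0, 1/60, 0, -1/2520, …
f·g: L₀ = L_f ⊗_s L_g, ord ≤ 2·2.
Differentiate: ansatz ord ≤ ord L₀ ⇒ L.
L = 64 + 20·Dx^2 + Dx^4  (order 4).
h: a_k = 8, 0, -112, 0, 496/3, 0, -4064/45, 0, …
ICs: h(0) = 8, h′(0) = 0, h′′(0) = -224, h′′′(0) = 0.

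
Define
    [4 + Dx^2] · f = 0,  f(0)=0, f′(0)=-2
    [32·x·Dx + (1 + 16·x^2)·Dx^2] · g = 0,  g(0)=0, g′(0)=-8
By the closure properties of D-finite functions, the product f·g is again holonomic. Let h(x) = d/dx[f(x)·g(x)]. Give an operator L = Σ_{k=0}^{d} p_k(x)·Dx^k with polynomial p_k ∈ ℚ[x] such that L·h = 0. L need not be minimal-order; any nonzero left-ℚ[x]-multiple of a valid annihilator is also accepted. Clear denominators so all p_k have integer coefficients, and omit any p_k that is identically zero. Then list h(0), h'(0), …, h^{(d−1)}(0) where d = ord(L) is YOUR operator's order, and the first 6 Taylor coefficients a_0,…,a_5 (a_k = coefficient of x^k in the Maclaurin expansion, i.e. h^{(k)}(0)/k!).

f: a_k = 0, -2, 0, 4/3, 0, -4/15, …
g: a_k = 0, -8, 0, 128/3, 0, -2048/5, …
L₀ := L_f ⊗_s L_g (sym. prod.), ord ≤ 4.
h=h₀': d/dx-closure on L₀ ⇒ L.
L = (62288 + 2213376·x^2 + 73428992·x^4 + 58982400·x^6 + 3145728·x^8 - 167772160·x^10 + 268435456·x^12) + (35072·x + 2871296·x^3 + 39976960·x^5 + 52428800·x^7 + 83886080·x^9 + 268435456·x^11)·Dx + (15912 + 579328·x^2 + 18954240·x^4 + 19529728·x^6 + 9961472·x^8 - 16777216·x^10 + 134217728·x^12)·Dx^2 + (8768·x + 717824·x^3 + 9994240·x^5 + 13107200·x^7 + 20971520·x^9 + 67108864·x^11)·Dx^3 + (85 + 6496·x^2 + 149248·x^4 + 1196032·x^6 + 2293760·x^8 + 6291456·x^10 + 16777216·x^12)·Dx^4  (order 4).
h: a_k = 0, 32, 0, -384, 0, 15808/3, …
ICs: h(0) = 0, h′(0) = 32, h′′(0) = 0, h′′′(0) = -2304.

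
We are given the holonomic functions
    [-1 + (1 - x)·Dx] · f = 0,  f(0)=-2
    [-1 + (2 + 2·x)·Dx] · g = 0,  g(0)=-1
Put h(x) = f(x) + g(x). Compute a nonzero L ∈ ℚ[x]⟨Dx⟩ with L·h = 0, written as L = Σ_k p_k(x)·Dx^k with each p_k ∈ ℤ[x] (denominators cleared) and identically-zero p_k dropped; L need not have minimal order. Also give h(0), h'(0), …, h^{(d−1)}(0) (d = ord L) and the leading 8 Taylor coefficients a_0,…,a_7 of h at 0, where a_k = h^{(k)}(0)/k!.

f: a_k = -2, -2, -2, -2, -2, -2, -2, -2, …
g: a_k = -1, -1/2, 1/8, -1/16, 5/128, -7/256, 21/1024, -33/2048, …
h₀=f+g: left-lcm gives L₀, ord ≤ 2.
L = (-5 - 3·x) + (9 + 14·x + 9·x^2)·Dx + (-2 - 6·x + 2·x^2 + 6·x^3)·Dx^2  (order 2).
h: a_k = -3, -5/2, -15/8, -33/16, -251/128, -519/256, -2027/1024, -4129/2048, …
ICs: h(0) = -3, h′(0) = -5/2.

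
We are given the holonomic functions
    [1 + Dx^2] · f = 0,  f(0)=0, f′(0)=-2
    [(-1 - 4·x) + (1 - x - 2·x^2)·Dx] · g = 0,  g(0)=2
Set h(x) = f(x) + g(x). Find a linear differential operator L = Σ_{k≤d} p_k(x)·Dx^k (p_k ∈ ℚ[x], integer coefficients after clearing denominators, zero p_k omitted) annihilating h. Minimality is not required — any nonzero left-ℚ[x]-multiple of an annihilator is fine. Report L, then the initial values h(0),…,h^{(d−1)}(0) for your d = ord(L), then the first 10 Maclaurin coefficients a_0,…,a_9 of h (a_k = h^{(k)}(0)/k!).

f: a_k = 0, -2, 0, 1/3, 0, -1/60, 0, 1/2520, 0, -1/181440, …
g: a_k = 2, 2, 6, 10, 22, 42, 86, 170, 342, 682, …
f+g: L₀ = lclm(L_f,L_g), ord ≤ 2+1.
L = (-31 - 146·x - 133·x^2 - 184·x^3 - 20·x^4 - 16·x^5) + (7 + 3·x - 3·x^2 - 37·x^3 - 42·x^4 - 12·x^5 - 8·x^6)·Dx + (-31 - 146·x - 133·x^2 - 184·x^3 - 20·x^4 - 16·x^5)·Dx^2 + (7 + 3·x - 3·x^2 - 37·x^3 - 42·x^4 - 12·x^5 - 8·x^6)·Dx^3  (order 3).
h: a_k = 2, 0, 6, 31/3, 22, 2519/60, 86, 428401/2520, 342, 123742079/181440, …
ICs: h(0) = 2, h′(0) = 0, h′′(0) = 12.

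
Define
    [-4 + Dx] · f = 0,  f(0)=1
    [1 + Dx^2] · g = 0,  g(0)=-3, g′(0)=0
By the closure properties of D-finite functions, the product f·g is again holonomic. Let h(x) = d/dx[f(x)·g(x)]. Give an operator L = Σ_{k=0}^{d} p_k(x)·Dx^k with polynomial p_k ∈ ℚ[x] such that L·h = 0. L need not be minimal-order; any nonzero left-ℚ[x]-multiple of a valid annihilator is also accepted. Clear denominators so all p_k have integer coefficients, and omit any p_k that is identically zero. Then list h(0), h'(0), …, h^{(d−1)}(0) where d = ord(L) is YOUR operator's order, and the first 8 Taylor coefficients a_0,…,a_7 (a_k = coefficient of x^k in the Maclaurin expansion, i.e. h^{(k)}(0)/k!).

L = 17 - 8·Dx + Dx^2  (order 2).
h: a_k = -12, -45, -78, -161/2, -101/2, -99/8, 727/60, 31679/1680, …
ICs: h(0) = -12, h′(0) = -45.

f: a_k = 1, 4, 8, 32/3, 32/3, 128/15, 256/45, 1024/315, …
g: a_k = -3, 0, 3/2, 0, -1/8, 0, 1/240, 0, …
h₀=f·g: eliminate ⇒ L₀, order ≤ 1·2.
h₀' ⇒ L via d/dx closure of L₀.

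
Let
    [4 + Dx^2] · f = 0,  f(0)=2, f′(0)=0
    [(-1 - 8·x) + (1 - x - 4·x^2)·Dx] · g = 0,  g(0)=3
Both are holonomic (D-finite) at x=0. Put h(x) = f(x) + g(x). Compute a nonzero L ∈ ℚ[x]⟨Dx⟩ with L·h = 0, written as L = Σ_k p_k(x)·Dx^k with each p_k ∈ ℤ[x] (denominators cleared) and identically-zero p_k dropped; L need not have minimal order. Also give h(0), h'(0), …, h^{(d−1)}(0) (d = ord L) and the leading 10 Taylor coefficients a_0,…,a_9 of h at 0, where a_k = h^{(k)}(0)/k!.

f: a_k = 2, 0, -4, 0, 4/3, 0, -8/45, 0, 4/315, 0, …
g: a_k = 3, 3, 15, 27, 87, 195, 543, 1323, 3495, 8787, …
Sum ⇒ L₀ = lclm(L_f,L_g) in ℚ(x)⟨Dx⟩.
L = (-116 - 1008·x - 968·x^2 - 2688·x^3 - 640·x^4 - 1024·x^5) + (28 + 4·x - 8·x^2 - 200·x^3 - 480·x^4 - 384·x^5 - 512·x^6)·Dx + (-29 - 252·x - 242·x^2 - 672·x^3 - 160·x^4 - 256·x^5)·Dx^2 + (7 + x - 2·x^2 - 50·x^3 - 120·x^4 - 96·x^5 - 128·x^6)·Dx^3  (order 3).
h: a_k = 5, 3, 11, 27, 265/3, 195, 24427/45, 1323, 1100929/315, 8787, …
ICs: h(0) = 5, h′(0) = 3, h′′(0) = 22.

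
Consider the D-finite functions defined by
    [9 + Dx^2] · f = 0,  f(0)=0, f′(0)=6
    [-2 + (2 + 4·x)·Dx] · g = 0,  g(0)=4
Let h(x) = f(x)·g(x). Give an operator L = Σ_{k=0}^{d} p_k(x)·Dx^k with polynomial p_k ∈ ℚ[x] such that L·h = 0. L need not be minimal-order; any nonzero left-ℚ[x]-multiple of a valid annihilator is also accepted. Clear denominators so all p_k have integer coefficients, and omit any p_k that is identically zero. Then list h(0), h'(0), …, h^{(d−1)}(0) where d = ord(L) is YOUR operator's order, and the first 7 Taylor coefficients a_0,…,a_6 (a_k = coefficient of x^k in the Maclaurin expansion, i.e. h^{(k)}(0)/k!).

L = (12 + 36·x + 36·x^2) + (-2 - 4·x)·Dx + (1 + 4·x + 4·x^2)·Dx^2  (order 2).
h: a_k = 0, 24, 24, -48, -24, 96/5, 96/5, …
ICs: h(0) = 0, h′(0) = 24.

f: a_k = 0, 6, 0, -9, 0, 81/20, 0, …
g: a_k = 4, 4, -2, 2, -5/2, 7/2, -21/4, …
h₀=f·g: eliminate ⇒ L₀, order ≤ 2·1.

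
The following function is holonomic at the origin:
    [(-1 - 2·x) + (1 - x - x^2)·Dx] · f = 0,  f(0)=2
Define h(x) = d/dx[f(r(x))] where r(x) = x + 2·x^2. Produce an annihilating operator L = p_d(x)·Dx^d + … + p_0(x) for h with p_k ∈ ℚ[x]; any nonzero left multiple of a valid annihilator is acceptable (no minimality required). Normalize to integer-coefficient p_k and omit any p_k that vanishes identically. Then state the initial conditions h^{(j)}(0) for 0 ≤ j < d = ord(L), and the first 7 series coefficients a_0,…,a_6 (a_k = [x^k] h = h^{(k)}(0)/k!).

L = (8 + 42·x + 126·x^2 + 208·x^3 + 408·x^4 + 480·x^5 + 320·x^6) + (-1 - 5·x - 3·x^2 + 18·x^3 + 80·x^4 + 120·x^5 + 112·x^6 + 64·x^7)·Dx  (order 1).
h: a_k = 2, 16, 66, 248, 840, 2844, 9198, …
ICs: h(0) = 2.

f: a_k = 2, 2, 4, 6, 10, 16, 26, …
Change of var in L_f (x↦r) gives L₀.
Derive L from L₀ (diff closure).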